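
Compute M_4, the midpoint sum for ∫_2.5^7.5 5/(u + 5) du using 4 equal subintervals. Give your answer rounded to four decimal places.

2.5504

Δu = (7.5 − 2.5)/4 = 1.25.
Midpoints: 3.125, 4.375, 5.625, 6.875.
f(3.125) = 8/13, f(4.375) = 8/15, f(5.625) = 8/17, f(6.875) = 8/19.
Sum = Δu · [f(3.125) + f(4.375) + f(5.625) + f(6.875)].
Sum ≈ 2.5504.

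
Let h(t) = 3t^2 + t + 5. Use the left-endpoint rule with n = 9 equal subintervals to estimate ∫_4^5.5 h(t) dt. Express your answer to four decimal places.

Δt = (5.5 − 4)/9 = 1/6.
Left endpoints: 4, 25/6, 13/3, 4.5, 14/3, 29/6, 5, 31/6, 16/3.
h(4) = 57, h(25/6) = 61.25, h(13/3) = 197/3, h(4.5) = 70.25, h(14/3) = 75, h(29/6) = 959/12, h(5) = 85, h(31/6) = 90.25, h(16/3) = 287/3.
Sum = Δt · [h(4) + h(25/6) + h(13/3) + ...].
Sum ≈ 113.3333.

113.3333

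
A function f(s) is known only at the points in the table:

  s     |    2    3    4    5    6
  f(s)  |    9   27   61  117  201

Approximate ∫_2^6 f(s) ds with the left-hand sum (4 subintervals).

Δs = 1.
Sum = 1·[9 + 27 + 61 + 117] = 214.

214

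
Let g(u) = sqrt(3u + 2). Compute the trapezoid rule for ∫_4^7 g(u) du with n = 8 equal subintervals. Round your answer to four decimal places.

12.8703

Δu = (7 − 4)/8 = 0.375.
g(4) ≈ 3.7417, g(4.375) ≈ 3.8891, g(4.75) ≈ 4.0311, g(5.125) ≈ 4.1683, g(5.5) ≈ 4.3012, g(5.875) ≈ 4.4300, g(6.25) ≈ 4.5552, g(6.625) ≈ 4.6771, g(7) ≈ 4.7958.
T_8 = (Δu/2)·[g(u_0) + 2g(u_1) + ... + 2g(u_{7}) + g(u_8)].
Sum ≈ 12.8703.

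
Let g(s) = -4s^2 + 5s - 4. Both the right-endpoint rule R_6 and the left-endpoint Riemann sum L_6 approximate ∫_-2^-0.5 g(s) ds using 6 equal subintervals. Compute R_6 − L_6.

5.625

R_6 = -23.125.
L_6 = -28.75.
R_6 − L_6 = 5.625.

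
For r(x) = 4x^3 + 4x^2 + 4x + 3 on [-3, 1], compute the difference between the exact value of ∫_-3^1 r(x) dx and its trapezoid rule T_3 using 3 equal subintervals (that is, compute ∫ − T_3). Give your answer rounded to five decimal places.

9.48148

Exact integral: ∫_-3^1 r(x) dx ≈ -46.6666667.
T_3 ≈ -56.1481481.
Error ≈ -46.6666667 − (-56.1481481) ≈ 9.48148.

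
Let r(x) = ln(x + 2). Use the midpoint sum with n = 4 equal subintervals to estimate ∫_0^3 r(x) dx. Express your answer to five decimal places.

Δx = (3 − 0)/4 = 0.75.
Midpoints: 0.375, 1.125, 1.875, 2.625.
r(0.375) ≈ 0.86500, r(1.125) ≈ 1.13943, r(1.875) ≈ 1.35455, r(2.625) ≈ 1.53148.
Sum = Δx · [r(0.375) + r(1.125) + r(1.875) + r(2.625)].
Sum ≈ 3.66784.

3.66784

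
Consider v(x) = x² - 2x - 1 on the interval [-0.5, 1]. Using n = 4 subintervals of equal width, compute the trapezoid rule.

Δx = (1 − (-0.5))/4 = 0.375.
v(-0.5) = 0.25, v(-0.125) = -0.734375, v(0.25) = -1.4375, v(0.625) = -1.859375, v(1) = -2.
T_4 = (Δx/2)·[v(x_0) + 2v(x_1) + 2v(x_2) + 2v(x_3) + v(x_4)].
Sum = -1.83984375.

-1.83984375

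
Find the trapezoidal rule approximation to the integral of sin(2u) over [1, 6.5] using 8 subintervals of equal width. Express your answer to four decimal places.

Δu = (6.5 − 1)/8 = 0.6875.
f(1) ≈ 0.9093, f(1.6875) ≈ -0.2313, f(2.375) ≈ -0.9993, f(3.0625) ≈ -0.1575, f(3.75) ≈ 0.9380, f(4.4375) ≈ 0.5225, f(5.125) ≈ -0.7347, f(5.8125) ≈ -0.8084, f(6.5) ≈ 0.4202.
T_8 = (Δu/2)·[f(u_0) + 2f(u_1) + ... + 2f(u_{7}) + f(u_8)].
Sum ≈ -0.5541.

-0.5541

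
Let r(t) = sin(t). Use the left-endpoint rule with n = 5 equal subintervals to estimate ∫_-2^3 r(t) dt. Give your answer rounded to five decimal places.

0.00000

Δt = (3 − (-2))/5 = 1.
Left endpoints: -2, -1, 0, 1, 2.
r(-2) ≈ -0.90930, r(-1) ≈ -0.84147, r(0) ≈ 0.00000, r(1) ≈ 0.84147, r(2) ≈ 0.90930.
Sum = Δt · [r(-2) + r(-1) + r(0) + r(1) + r(2)].
Sum ≈ 0.00000.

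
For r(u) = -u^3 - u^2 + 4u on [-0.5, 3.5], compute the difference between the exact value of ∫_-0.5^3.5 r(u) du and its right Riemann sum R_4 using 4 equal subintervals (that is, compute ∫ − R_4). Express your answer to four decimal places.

Exact integral: ∫_-0.5^3.5 r(u) du ≈ -27.833333.
R_4 = -51.
Error ≈ -27.833333 − (-51) ≈ 23.1667.

23.1667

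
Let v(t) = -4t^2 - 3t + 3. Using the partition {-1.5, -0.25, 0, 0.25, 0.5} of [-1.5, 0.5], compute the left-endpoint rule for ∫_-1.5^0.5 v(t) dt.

0.25

Subinterval widths: 1.25, 0.25, 0.25, 0.25.
Left endpoints: -1.5, -0.25, 0, 0.25.
v(-1.5) = -1.5, v(-0.25) = 3.5, v(0) = 3, v(0.25) = 2.
Sum = Σ Δt_i · v(t_i).
Sum = 0.25.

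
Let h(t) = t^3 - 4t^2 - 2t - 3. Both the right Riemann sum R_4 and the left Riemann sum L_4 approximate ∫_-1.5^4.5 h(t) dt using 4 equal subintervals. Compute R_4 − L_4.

R_4 = -51.75.
L_4 = -67.5.
R_4 − L_4 = 15.75.

15.75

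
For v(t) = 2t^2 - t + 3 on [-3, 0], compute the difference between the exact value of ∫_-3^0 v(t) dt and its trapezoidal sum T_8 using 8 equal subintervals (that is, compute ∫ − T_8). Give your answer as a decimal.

Exact integral: ∫_-3^0 v(t) dt = 31.5.
T_8 = 31.640625.
Error = 31.5 − 31.640625 = -0.140625.

-0.140625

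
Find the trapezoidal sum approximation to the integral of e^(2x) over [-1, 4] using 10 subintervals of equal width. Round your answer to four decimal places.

1612.5903

Δx = (4 − (-1))/10 = 0.5.
f(-1) ≈ 0.1353, f(-0.5) ≈ 0.3679, f(0) ≈ 1.0000, f(0.5) ≈ 2.7183, f(1) ≈ 7.3891, f(1.5) ≈ 20.0855, f(2) ≈ 54.5982, f(2.5) ≈ 148.4132, f(3) ≈ 403.4288, f(3.5) ≈ 1096.6332, f(4) ≈ 2980.9580.
T_10 = (Δx/2)·[f(x_0) + 2f(x_1) + ... + 2f(x_{9}) + f(x_10)].
Sum ≈ 1612.5903.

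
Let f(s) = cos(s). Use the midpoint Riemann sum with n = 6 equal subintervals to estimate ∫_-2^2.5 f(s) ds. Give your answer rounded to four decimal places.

1.5437

Δs = (2.5 − (-2))/6 = 0.75.
Midpoints: -1.625, -0.875, -0.125, 0.625, 1.375, 2.125.
f(-1.625) ≈ -0.0542, f(-0.875) ≈ 0.6410, f(-0.125) ≈ 0.9922, f(0.625) ≈ 0.8110, f(1.375) ≈ 0.1945, f(2.125) ≈ -0.5263.
Sum = Δs · [f(-1.625) + f(-0.875) + f(-0.125) + ...].
Sum ≈ 1.5437.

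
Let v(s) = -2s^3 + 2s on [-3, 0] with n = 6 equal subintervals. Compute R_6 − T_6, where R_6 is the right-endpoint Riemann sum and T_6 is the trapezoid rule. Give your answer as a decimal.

-12

R_6 = 20.625.
T_6 = 32.625.
R_6 − T_6 = -12.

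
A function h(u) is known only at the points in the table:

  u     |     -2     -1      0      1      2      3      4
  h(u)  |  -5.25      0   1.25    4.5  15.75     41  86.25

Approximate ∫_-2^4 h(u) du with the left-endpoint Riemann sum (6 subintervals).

Δu = 1.
Sum = 1·[(-5.25) + 0 + 1.25 + 4.5 + 15.75 + 41] = 57.25.

57.25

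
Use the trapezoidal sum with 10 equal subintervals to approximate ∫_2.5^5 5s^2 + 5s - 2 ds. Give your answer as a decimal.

Δs = (5 − 2.5)/10 = 0.25.
f(2.5) = 41.75, f(2.75) = 49.5625, f(3) = 58, f(3.25) = 67.0625, f(3.5) = 76.75, f(3.75) = 87.0625, f(4) = 98, f(4.25) = 109.5625, f(4.5) = 121.75, f(4.75) = 134.5625, f(5) = 148.
T_10 = (Δs/2)·[f(s_0) + 2f(s_1) + ... + 2f(s_{9}) + f(s_10)].
Sum = 224.296875.

224.296875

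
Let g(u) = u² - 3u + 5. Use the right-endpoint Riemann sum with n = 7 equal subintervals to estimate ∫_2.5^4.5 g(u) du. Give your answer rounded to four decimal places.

15.3367

Δu = (4.5 − 2.5)/7 = 2/7.
Right endpoints: 39/14, 43/14, 47/14, 51/14, 55/14, 59/14, 4.5.
g(39/14) = 863/196, g(43/14) = 1023/196, g(47/14) = 1215/196, g(51/14) = 1439/196, g(55/14) = 1695/196, g(59/14) = 1983/196, g(4.5) = 11.75.
Sum = Δu · [g(39/14) + g(43/14) + g(47/14) + ...].
Sum ≈ 15.3367.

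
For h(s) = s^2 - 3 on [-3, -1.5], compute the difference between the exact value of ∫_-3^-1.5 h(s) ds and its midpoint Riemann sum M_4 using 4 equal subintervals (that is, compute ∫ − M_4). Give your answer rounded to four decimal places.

Exact integral: ∫_-3^-1.5 h(s) ds = 3.375.
M_4 ≈ 3.357422.
Error ≈ 3.375 − 3.357422 ≈ 0.0176.

0.0176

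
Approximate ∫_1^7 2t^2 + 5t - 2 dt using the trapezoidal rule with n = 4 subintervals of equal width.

Δt = (7 − 1)/4 = 1.5.
f(1) = 5, f(2.5) = 23, f(4) = 50, f(5.5) = 86, f(7) = 131.
T_4 = (Δt/2)·[f(t_0) + 2f(t_1) + 2f(t_2) + 2f(t_3) + f(t_4)].
Sum = 340.5.

340.5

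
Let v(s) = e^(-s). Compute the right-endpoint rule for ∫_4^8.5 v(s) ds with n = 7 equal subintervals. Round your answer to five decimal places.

Δs = (8.5 − 4)/7 = 9/14.
Right endpoints: 65/14, 37/7, 83/14, 46/7, 101/14, 55/7, 8.5.
v(65/14) ≈ 0.00963, v(37/7) ≈ 0.00506, v(83/14) ≈ 0.00266, v(46/7) ≈ 0.00140, v(101/14) ≈ 0.00074, v(55/7) ≈ 0.00039, v(8.5) ≈ 0.00020.
Sum = Δs · [v(65/14) + v(37/7) + v(83/14) + ...].
Sum ≈ 0.01291.

0.01291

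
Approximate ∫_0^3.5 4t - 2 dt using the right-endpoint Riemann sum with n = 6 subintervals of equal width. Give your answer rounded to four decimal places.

21.5833

Δt = (3.5 − 0)/6 = 7/12.
Right endpoints: 7/12, 7/6, 1.75, 7/3, 35/12, 3.5.
f(7/12) = 1/3, f(7/6) = 8/3, f(1.75) = 5, f(7/3) = 22/3, f(35/12) = 29/3, f(3.5) = 12.
Sum = Δt · [f(7/12) + f(7/6) + f(1.75) + ...].
Sum ≈ 21.5833.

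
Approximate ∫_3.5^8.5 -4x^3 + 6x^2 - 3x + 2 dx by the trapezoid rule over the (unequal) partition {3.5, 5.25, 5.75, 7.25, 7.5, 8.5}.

-4106

Subinterval widths: 1.75, 0.5, 1.5, 0.25, 1.
f(3.5) = -106.5, f(5.25) = -427.1875, f(5.75) = -577.3125, f(7.25) = -1228.6875, f(7.5) = -1370.5, f(8.5) = -2046.5.
On each subinterval the trapezoid contributes (Δx_i/2)·[f(x_{i-1}) + f(x_i)].
Sum = -4106.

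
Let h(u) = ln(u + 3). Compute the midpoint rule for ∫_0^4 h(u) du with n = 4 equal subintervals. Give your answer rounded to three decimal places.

6.333

Δu = (4 − 0)/4 = 1.
Midpoints: 0.5, 1.5, 2.5, 3.5.
h(0.5) ≈ 1.253, h(1.5) ≈ 1.504, h(2.5) ≈ 1.705, h(3.5) ≈ 1.872.
Sum = Δu · [h(0.5) + h(1.5) + h(2.5) + h(3.5)].
Sum ≈ 6.333.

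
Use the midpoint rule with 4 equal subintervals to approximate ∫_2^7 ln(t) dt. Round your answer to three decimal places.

Δt = (7 − 2)/4 = 1.25.
Midpoints: 2.625, 3.875, 5.125, 6.375.
f(2.625) ≈ 0.965, f(3.875) ≈ 1.355, f(5.125) ≈ 1.634, f(6.375) ≈ 1.852.
Sum = Δt · [f(2.625) + f(3.875) + f(5.125) + f(6.375)].
Sum ≈ 7.258.

7.258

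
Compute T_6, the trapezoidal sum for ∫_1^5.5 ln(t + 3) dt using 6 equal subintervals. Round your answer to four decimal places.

Δt = (5.5 − 1)/6 = 0.75.
f(1) ≈ 1.3863, f(1.75) ≈ 1.5581, f(2.5) ≈ 1.7047, f(3.25) ≈ 1.8326, f(4) ≈ 1.9459, f(4.75) ≈ 2.0477, f(5.5) ≈ 2.1401.
T_6 = (Δt/2)·[f(t_0) + 2f(t_1) + ... + 2f(t_{5}) + f(t_6)].
Sum ≈ 8.1392.

8.1392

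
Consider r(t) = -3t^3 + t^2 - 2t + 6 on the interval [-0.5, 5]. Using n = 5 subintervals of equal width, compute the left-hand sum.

-241.2025

Δt = (5 − (-0.5))/5 = 1.1.
Left endpoints: -0.5, 0.6, 1.7, 2.8, 3.9.
r(-0.5) = 7.625, r(0.6) = 4.512, r(1.7) = -9.249, r(2.8) = -57.616, r(3.9) = -164.547.
Sum = Δt · [r(-0.5) + r(0.6) + r(1.7) + r(2.8) + r(3.9)].
Sum = -241.2025.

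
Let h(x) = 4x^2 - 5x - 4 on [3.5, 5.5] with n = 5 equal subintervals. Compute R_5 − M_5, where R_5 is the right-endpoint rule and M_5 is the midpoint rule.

R_5 = 124.28.
M_5 = 111.56.
R_5 − M_5 = 12.72.

12.72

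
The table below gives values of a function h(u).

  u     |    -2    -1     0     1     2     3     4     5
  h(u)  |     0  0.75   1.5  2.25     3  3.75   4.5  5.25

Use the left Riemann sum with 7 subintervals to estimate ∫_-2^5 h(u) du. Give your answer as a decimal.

15.75

Δu = 1.
Sum = 1·[0 + 0.75 + 1.5 + 2.25 + 3 + 3.75 + 4.5] = 15.75.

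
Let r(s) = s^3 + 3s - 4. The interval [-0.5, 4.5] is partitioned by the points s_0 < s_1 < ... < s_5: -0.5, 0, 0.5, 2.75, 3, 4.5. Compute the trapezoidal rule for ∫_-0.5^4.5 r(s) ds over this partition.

Subinterval widths: 0.5, 0.5, 2.25, 0.25, 1.5.
r(-0.5) = -5.625, r(0) = -4, r(0.5) = -2.375, r(2.75) = 25.046875, r(3) = 32, r(4.5) = 100.625.
On each subinterval the trapezoid contributes (Δs_i/2)·[r(s_{i-1}) + r(s_i)].
Sum = 128.10546875.

128.10546875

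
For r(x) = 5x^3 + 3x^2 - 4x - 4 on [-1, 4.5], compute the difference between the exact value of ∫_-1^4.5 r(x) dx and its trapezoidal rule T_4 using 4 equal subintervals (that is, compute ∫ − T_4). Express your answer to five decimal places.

Exact integral: ∫_-1^4.5 r(x) dx = 542.953125.
T_4 ≈ 593.6455078.
Error ≈ 542.953125 − 593.6455078 ≈ -50.69238.

-50.69238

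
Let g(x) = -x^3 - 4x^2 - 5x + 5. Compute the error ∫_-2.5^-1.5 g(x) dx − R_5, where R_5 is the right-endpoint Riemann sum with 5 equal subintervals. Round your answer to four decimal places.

Exact integral: ∫_-2.5^-1.5 g(x) dx ≈ 7.166667.
R_5 = 7.055.
Error ≈ 7.166667 − 7.055 ≈ 0.1117.

0.1117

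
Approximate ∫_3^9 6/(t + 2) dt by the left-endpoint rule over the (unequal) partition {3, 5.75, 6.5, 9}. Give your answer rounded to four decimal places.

Subinterval widths: 2.75, 0.75, 2.5.
Left endpoints: 3, 5.75, 6.5.
f(3) = 1.2, f(5.75) = 24/31, f(6.5) = 12/17.
Sum = Σ Δt_i · f(t_i).
Sum ≈ 5.6454.

5.6454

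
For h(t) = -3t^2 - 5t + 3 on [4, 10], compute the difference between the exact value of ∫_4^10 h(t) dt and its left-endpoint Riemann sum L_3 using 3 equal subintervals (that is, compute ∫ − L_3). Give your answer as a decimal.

-270

Exact integral: ∫_4^10 h(t) dt = -1128.
L_3 = -858.
Error = -1128 − (-858) = -270.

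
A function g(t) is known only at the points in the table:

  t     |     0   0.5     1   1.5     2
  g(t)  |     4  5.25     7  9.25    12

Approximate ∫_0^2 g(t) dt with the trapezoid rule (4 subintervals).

14.75

Δt = 0.5.
T_4 = (0.5/2)·[4 + 2·5.25 + 2·7 + 2·9.25 + 12] = 14.75.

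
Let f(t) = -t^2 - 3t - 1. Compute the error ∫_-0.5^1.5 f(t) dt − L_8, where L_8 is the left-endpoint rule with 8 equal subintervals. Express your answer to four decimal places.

-0.9792

Exact integral: ∫_-0.5^1.5 f(t) dt ≈ -6.166667.
L_8 = -5.1875.
Error ≈ -6.166667 − (-5.1875) ≈ -0.9792.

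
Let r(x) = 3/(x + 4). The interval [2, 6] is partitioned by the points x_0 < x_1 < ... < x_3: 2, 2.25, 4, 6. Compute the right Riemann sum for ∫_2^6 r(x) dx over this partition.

1.37625

Subinterval widths: 0.25, 1.75, 2.
Right endpoints: 2.25, 4, 6.
r(2.25) = 0.48, r(4) = 0.375, r(6) = 0.3.
Sum = Σ Δx_i · r(x_i).
Sum = 1.37625.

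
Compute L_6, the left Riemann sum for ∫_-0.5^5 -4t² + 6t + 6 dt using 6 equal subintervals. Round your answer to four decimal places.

Δt = (5 − (-0.5))/6 = 11/12.
Left endpoints: -0.5, 5/12, 4/3, 2.25, 19/6, 49/12.
f(-0.5) = 2, f(5/12) = 281/36, f(4/3) = 62/9, f(2.25) = -0.75, f(19/6) = -136/9, f(49/12) = -1303/36.
Sum = Δt · [f(-0.5) + f(5/12) + f(4/3) + ...].
Sum ≈ -32.4144.

-32.4144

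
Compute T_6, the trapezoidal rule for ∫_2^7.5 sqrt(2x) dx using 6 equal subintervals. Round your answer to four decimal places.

Δx = (7.5 − 2)/6 = 11/12.
f(2) ≈ 2.0000, f(35/12) ≈ 2.4152, f(23/6) ≈ 2.7689, f(4.75) ≈ 3.0822, f(17/3) ≈ 3.3665, f(79/12) ≈ 3.6286, f(7.5) ≈ 3.8730.
T_6 = (Δx/2)·[f(x_0) + 2f(x_1) + ... + 2f(x_{5}) + f(x_6)].
Sum ≈ 16.6814.

16.6814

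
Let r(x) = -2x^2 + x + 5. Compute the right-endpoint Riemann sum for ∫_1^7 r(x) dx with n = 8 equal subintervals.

Δx = (7 − 1)/8 = 0.75.
Right endpoints: 1.75, 2.5, 3.25, 4, 4.75, 5.5, 6.25, 7.
r(1.75) = 0.625, r(2.5) = -5, r(3.25) = -12.875, r(4) = -23, r(4.75) = -35.375, r(5.5) = -50, r(6.25) = -66.875, r(7) = -86.
Sum = Δx · [r(1.75) + r(2.5) + r(3.25) + ...].
Sum = -208.875.

-208.875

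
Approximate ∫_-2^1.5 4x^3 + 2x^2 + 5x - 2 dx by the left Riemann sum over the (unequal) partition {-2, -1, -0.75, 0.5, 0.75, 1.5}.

Subinterval widths: 1, 0.25, 1.25, 0.25, 0.75.
Left endpoints: -2, -1, -0.75, 0.5, 0.75.
f(-2) = -36, f(-1) = -9, f(-0.75) = -6.3125, f(0.5) = 1.5, f(0.75) = 4.5625.
Sum = Σ Δx_i · f(x_i).
Sum = -42.34375.

-42.34375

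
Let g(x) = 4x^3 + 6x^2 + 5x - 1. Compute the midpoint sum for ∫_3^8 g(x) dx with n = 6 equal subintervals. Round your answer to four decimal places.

Δx = (8 − 3)/6 = 5/6.
Midpoints: 41/12, 4.25, 61/12, 71/12, 6.75, 91/12.
g(41/12) = 106127/432, g(4.25) = 435.6875, g(61/12) = 304507/432, g(71/12) = 460997/432, g(6.75) = 1536.3125, g(91/12) = 918577/432.
Sum = Δx · [g(41/12) + g(4.25) + g(61/12) + ...].
Sum ≈ 5096.6667.

5096.6667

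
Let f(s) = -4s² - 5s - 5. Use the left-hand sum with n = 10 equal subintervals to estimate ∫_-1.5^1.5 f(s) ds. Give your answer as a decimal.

-21.93

Δs = (1.5 − (-1.5))/10 = 0.3.
Left endpoints: -1.5, -1.2, -0.9, -0.6, -0.3, 0, 0.3, 0.6, 0.9, 1.2.
f(-1.5) = -6.5, f(-1.2) = -4.76, f(-0.9) = -3.74, f(-0.6) = -3.44, f(-0.3) = -3.86, f(0) = -5, f(0.3) = -6.86, f(0.6) = -9.44, f(0.9) = -12.74, f(1.2) = -16.76.
Sum = Δs · [f(-1.5) + f(-1.2) + f(-0.9) + ...].
Sum = -21.93.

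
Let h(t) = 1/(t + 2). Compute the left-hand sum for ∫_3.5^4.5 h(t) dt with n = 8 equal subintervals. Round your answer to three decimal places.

0.169

Δt = (4.5 − 3.5)/8 = 0.125.
Left endpoints: 3.5, 3.625, 3.75, 3.875, 4, 4.125, 4.25, 4.375.
h(3.5) = 2/11, h(3.625) = 8/45, h(3.75) = 4/23, h(3.875) = 8/47, h(4) = 1/6, h(4.125) = 8/49, h(4.25) = 0.16, h(4.375) = 8/51.
Sum = Δt · [h(3.5) + h(3.625) + h(3.75) + ...].
Sum ≈ 0.169.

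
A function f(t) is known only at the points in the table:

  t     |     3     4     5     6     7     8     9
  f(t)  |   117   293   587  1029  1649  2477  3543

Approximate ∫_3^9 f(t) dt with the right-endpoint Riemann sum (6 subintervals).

9578

Δt = 1.
Sum = 1·[293 + 587 + 1029 + 1649 + 2477 + 3543] = 9578.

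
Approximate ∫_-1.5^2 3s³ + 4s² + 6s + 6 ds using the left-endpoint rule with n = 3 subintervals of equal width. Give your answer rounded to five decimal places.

18.34259

Δs = (2 − (-1.5))/3 = 7/6.
Left endpoints: -1.5, -1/3, 5/6.
f(-1.5) = -4.125, f(-1/3) = 13/3, f(5/6) = 1117/72.
Sum = Δs · [f(-1.5) + f(-1/3) + f(5/6)].
Sum ≈ 18.34259.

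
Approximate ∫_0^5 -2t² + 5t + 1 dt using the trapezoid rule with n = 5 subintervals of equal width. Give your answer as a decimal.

-17.5

Δt = (5 − 0)/5 = 1.
f(0) = 1, f(1) = 4, f(2) = 3, f(3) = -2, f(4) = -11, f(5) = -24.
T_5 = (Δt/2)·[f(t_0) + 2f(t_1) + ... + 2f(t_{4}) + f(t_5)].
Sum = -17.5.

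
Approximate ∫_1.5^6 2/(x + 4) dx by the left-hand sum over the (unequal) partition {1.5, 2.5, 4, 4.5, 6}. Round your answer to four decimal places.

Subinterval widths: 1, 1.5, 0.5, 1.5.
Left endpoints: 1.5, 2.5, 4, 4.5.
f(1.5) = 4/11, f(2.5) = 4/13, f(4) = 0.25, f(4.5) = 4/17.
Sum = Σ Δx_i · f(x_i).
Sum ≈ 1.3031.

1.3031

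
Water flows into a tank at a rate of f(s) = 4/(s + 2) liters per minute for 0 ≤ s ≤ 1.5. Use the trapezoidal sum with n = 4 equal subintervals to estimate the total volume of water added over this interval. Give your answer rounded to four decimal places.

2.2463

Δs = (1.5 − 0)/4 = 0.375.
f(0) = 2, f(0.375) = 32/19, f(0.75) = 16/11, f(1.125) = 1.28, f(1.5) = 8/7.
T_4 = (Δs/2)·[f(s_0) + 2f(s_1) + 2f(s_2) + 2f(s_3) + f(s_4)].
Sum ≈ 2.2463.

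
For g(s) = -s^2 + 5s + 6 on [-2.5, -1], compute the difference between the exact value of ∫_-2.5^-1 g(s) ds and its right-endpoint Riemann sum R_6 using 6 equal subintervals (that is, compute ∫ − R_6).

-1.578125

Exact integral: ∫_-2.5^-1 g(s) ds = -9.
R_6 = -7.421875.
Error = -9 − (-7.421875) = -1.578125.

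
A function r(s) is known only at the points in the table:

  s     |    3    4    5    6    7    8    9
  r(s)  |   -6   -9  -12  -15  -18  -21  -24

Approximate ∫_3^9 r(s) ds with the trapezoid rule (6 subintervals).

Δs = 1.
T_6 = (1/2)·[(-6) + 2·(-9) + 2·(-12) + 2·(-15) + 2·(-18) + 2·(-21) + (-24)] = -90.

-90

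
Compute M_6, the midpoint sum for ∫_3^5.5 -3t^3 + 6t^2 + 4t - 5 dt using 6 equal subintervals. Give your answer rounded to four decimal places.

-315.6304

Δt = (5.5 − 3)/6 = 5/12.
Midpoints: 77/24, 3.625, 97/24, 107/24, 4.875, 127/24.
f(77/24) = -135845/4608, f(3.625) = -27935/512, f(97/24) = -409585/4608, f(107/24) = -616355/4608, f(4.875) = -97525/512, f(127/24) = -1199695/4608.
Sum = Δt · [f(77/24) + f(3.625) + f(97/24) + ...].
Sum ≈ -315.6304.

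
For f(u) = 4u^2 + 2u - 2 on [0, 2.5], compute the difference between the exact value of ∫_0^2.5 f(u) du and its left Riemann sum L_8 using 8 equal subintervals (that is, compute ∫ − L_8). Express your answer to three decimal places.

4.525

Exact integral: ∫_0^2.5 f(u) du ≈ 22.08333.
L_8 = 17.55859375.
Error ≈ 22.08333 − 17.55859375 ≈ 4.525.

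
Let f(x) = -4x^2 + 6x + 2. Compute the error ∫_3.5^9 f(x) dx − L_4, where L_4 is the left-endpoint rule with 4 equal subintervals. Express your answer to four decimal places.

Exact integral: ∫_3.5^9 f(x) dx ≈ -697.583333.
L_4 = -538.140625.
Error ≈ -697.583333 − (-538.140625) ≈ -159.4427.

-159.4427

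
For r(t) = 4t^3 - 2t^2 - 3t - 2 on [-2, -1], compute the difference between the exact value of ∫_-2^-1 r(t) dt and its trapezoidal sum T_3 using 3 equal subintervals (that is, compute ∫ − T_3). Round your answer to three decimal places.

Exact integral: ∫_-2^-1 r(t) dt ≈ -17.16667.
T_3 ≈ -17.53704.
Error ≈ -17.16667 − (-17.53704) ≈ 0.370.

0.370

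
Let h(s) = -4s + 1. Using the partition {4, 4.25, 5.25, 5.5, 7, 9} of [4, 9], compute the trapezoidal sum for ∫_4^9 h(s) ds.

Subinterval widths: 0.25, 1, 0.25, 1.5, 2.
h(4) = -15, h(4.25) = -16, h(5.25) = -20, h(5.5) = -21, h(7) = -27, h(9) = -35.
On each subinterval the trapezoid contributes (Δs_i/2)·[h(s_{i-1}) + h(s_i)].
Sum = -125.

-125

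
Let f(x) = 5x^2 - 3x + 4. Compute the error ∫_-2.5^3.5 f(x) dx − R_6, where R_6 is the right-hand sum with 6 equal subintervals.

Exact integral: ∫_-2.5^3.5 f(x) dx = 112.5.
R_6 = 123.5.
Error = 112.5 − 123.5 = -11.

-11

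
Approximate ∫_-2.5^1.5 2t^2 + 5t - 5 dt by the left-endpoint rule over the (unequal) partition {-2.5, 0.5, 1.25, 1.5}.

-15.40625

Subinterval widths: 3, 0.75, 0.25.
Left endpoints: -2.5, 0.5, 1.25.
f(-2.5) = -5, f(0.5) = -2, f(1.25) = 4.375.
Sum = Σ Δt_i · f(t_i).
Sum = -15.40625.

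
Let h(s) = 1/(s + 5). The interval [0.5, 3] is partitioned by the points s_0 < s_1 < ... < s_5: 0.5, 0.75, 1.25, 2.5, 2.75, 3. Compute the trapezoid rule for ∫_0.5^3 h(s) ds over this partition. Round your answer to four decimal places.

Subinterval widths: 0.25, 0.5, 1.25, 0.25, 0.25.
h(0.5) = 2/11, h(0.75) = 4/23, h(1.25) = 0.16, h(2.5) = 2/15, h(2.75) = 4/31, h(3) = 0.125.
On each subinterval the trapezoid contributes (Δs_i/2)·[h(s_{i-1}) + h(s_i)].
Sum ≈ 0.3758.

0.3758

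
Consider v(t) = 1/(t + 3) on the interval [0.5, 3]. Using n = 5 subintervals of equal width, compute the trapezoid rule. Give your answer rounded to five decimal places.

Δt = (3 − 0.5)/5 = 0.5.
v(0.5) = 2/7, v(1) = 0.25, v(1.5) = 2/9, v(2) = 0.2, v(2.5) = 2/11, v(3) = 1/6.
T_5 = (Δt/2)·[v(t_0) + 2v(t_1) + ... + 2v(t_{4}) + v(t_5)].
Sum ≈ 0.54012.

0.54012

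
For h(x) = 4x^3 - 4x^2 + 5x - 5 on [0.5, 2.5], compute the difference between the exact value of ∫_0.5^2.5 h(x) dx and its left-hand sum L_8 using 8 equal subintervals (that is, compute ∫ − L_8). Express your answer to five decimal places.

5.70833

Exact integral: ∫_0.5^2.5 h(x) dx ≈ 23.3333333.
L_8 = 17.625.
Error ≈ 23.3333333 − 17.625 ≈ 5.70833.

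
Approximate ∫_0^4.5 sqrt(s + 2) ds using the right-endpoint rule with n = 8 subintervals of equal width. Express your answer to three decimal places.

Δs = (4.5 − 0)/8 = 0.5625.
Right endpoints: 0.5625, 1.125, 1.6875, 2.25, 2.8125, 3.375, 3.9375, 4.5.
f(0.5625) ≈ 1.601, f(1.125) ≈ 1.768, f(1.6875) ≈ 1.920, f(2.25) ≈ 2.062, f(2.8125) ≈ 2.194, f(3.375) ≈ 2.318, f(3.9375) ≈ 2.437, f(4.5) ≈ 2.550.
Sum = Δs · [f(0.5625) + f(1.125) + f(1.6875) + ...].
Sum ≈ 9.477.

9.477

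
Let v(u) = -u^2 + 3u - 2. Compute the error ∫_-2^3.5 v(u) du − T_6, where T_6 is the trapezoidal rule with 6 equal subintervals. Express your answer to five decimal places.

0.77025

Exact integral: ∫_-2^3.5 v(u) du ≈ -15.5833333.
T_6 ≈ -16.3535880.
Error ≈ -15.5833333 − (-16.3535880) ≈ 0.77025.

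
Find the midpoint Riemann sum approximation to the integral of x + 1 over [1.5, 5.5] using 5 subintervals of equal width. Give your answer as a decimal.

18

Δx = (5.5 − 1.5)/5 = 0.8.
Midpoints: 1.9, 2.7, 3.5, 4.3, 5.1.
f(1.9) = 2.9, f(2.7) = 3.7, f(3.5) = 4.5, f(4.3) = 5.3, f(5.1) = 6.1.
Sum = Δx · [f(1.9) + f(2.7) + f(3.5) + f(4.3) + f(5.1)].
Sum = 18.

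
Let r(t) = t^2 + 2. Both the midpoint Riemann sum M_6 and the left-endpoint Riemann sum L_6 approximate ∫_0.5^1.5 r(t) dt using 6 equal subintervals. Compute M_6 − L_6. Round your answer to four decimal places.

0.1597

M_6 ≈ 3.081019.
L_6 ≈ 2.921296.
M_6 − L_6 ≈ 0.1597.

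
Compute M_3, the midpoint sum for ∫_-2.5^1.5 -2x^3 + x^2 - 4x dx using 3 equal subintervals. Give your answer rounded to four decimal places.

28.9630

Δx = (1.5 − (-2.5))/3 = 4/3.
Midpoints: -11/6, -0.5, 5/6.
f(-11/6) = 1243/54, f(-0.5) = 2.5, f(5/6) = -205/54.
Sum = Δx · [f(-11/6) + f(-0.5) + f(5/6)].
Sum ≈ 28.9630.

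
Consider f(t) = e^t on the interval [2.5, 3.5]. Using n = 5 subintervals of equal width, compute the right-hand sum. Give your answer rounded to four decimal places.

23.0960

Δt = (3.5 − 2.5)/5 = 0.2.
Right endpoints: 2.7, 2.9, 3.1, 3.3, 3.5.
f(2.7) ≈ 14.8797, f(2.9) ≈ 18.1741, f(3.1) ≈ 22.1980, f(3.3) ≈ 27.1126, f(3.5) ≈ 33.1155.
Sum = Δt · [f(2.7) + f(2.9) + f(3.1) + f(3.3) + f(3.5)].
Sum ≈ 23.0960.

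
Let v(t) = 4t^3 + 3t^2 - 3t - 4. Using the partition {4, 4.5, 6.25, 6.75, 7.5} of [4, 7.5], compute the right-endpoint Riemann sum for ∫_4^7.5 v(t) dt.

Subinterval widths: 0.5, 1.75, 0.5, 0.75.
Right endpoints: 4.5, 6.25, 6.75, 7.5.
v(4.5) = 407.75, v(6.25) = 1071, v(6.75) = 1342.625, v(7.5) = 1829.75.
Sum = Σ Δt_i · v(t_i).
Sum = 4121.75.

4121.75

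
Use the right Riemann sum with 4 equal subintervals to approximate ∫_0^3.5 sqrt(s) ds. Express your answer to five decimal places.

Δs = (3.5 − 0)/4 = 0.875.
Right endpoints: 0.875, 1.75, 2.625, 3.5.
f(0.875) ≈ 0.93541, f(1.75) ≈ 1.32288, f(2.625) ≈ 1.62019, f(3.5) ≈ 1.87083.
Sum = Δs · [f(0.875) + f(1.75) + f(2.625) + f(3.5)].
Sum ≈ 5.03064.

5.03064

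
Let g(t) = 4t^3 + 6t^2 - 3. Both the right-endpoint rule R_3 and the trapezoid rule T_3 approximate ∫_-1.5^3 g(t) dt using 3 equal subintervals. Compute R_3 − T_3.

121.5

R_3 = 270.
T_3 = 148.5.
R_3 − T_3 = 121.5.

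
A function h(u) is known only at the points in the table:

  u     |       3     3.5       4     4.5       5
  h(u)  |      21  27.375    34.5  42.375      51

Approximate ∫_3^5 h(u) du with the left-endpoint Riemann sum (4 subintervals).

62.625

Δu = 0.5.
Sum = 0.5·[21 + 27.375 + 34.5 + 42.375] = 62.625.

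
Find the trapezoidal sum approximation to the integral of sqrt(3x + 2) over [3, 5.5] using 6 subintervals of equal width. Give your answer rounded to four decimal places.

9.5738

Δx = (5.5 − 3)/6 = 5/12.
f(3) ≈ 3.3166, f(41/12) ≈ 3.5000, f(23/6) ≈ 3.6742, f(4.25) ≈ 3.8406, f(14/3) ≈ 4.0000, f(61/12) ≈ 4.1533, f(5.5) ≈ 4.3012.
T_6 = (Δx/2)·[f(x_0) + 2f(x_1) + ... + 2f(x_{5}) + f(x_6)].
Sum ≈ 9.5738.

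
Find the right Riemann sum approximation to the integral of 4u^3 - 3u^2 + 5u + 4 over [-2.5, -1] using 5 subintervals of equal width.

Δu = (-1 − (-2.5))/5 = 0.3.
Right endpoints: -2.2, -1.9, -1.6, -1.3, -1.
f(-2.2) = -64.112, f(-1.9) = -43.766, f(-1.6) = -28.064, f(-1.3) = -16.358, f(-1) = -8.
Sum = Δu · [f(-2.2) + f(-1.9) + f(-1.6) + f(-1.3) + f(-1)].
Sum = -48.09.

-48.09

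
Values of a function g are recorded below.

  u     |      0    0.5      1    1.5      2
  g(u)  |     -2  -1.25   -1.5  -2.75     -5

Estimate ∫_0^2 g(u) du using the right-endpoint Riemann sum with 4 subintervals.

-5.25

Δu = 0.5.
Sum = 0.5·[(-1.25) + (-1.5) + (-2.75) + (-5)] = -5.25.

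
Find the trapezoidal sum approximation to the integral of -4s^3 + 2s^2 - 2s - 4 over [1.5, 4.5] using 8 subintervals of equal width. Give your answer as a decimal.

-378.890625

Δs = (4.5 − 1.5)/8 = 0.375.
f(1.5) = -16, f(1.875) = -27.0859375, f(2.25) = -43.9375, f(2.625) = -67.8203125, f(3) = -100, f(3.375) = -141.7421875, f(3.75) = -194.3125, f(4.125) = -258.9765625, f(4.5) = -337.
T_8 = (Δs/2)·[f(s_0) + 2f(s_1) + ... + 2f(s_{7}) + f(s_8)].
Sum = -378.890625.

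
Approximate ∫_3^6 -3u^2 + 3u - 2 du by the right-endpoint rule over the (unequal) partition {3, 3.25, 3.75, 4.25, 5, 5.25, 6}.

-176.90625

Subinterval widths: 0.25, 0.5, 0.5, 0.75, 0.25, 0.75.
Right endpoints: 3.25, 3.75, 4.25, 5, 5.25, 6.
f(3.25) = -23.9375, f(3.75) = -32.9375, f(4.25) = -43.4375, f(5) = -62, f(5.25) = -68.9375, f(6) = -92.
Sum = Σ Δu_i · f(u_i).
Sum = -176.90625.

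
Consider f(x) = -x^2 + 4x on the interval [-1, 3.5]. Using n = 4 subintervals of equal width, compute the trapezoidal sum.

6.92578125

Δx = (3.5 − (-1))/4 = 1.125.
f(-1) = -5, f(0.125) = 0.484375, f(1.25) = 3.4375, f(2.375) = 3.859375, f(3.5) = 1.75.
T_4 = (Δx/2)·[f(x_0) + 2f(x_1) + 2f(x_2) + 2f(x_3) + f(x_4)].
Sum = 6.92578125.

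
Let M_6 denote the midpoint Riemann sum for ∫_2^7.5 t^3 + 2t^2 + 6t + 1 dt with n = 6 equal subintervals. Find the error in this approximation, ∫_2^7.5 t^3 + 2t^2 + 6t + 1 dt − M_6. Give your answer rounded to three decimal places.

6.258

Exact integral: ∫_2^7.5 f(t) dt ≈ 1225.18229.
M_6 ≈ 1218.92397.
Error ≈ 1225.18229 − 1218.92397 ≈ 6.258.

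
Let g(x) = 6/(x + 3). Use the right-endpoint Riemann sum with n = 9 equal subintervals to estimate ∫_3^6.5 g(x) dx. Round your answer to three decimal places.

Δx = (6.5 − 3)/9 = 7/18.
Right endpoints: 61/18, 34/9, 25/6, 41/9, 89/18, 16/3, 103/18, 55/9, 6.5.
g(61/18) = 108/115, g(34/9) = 54/61, g(25/6) = 36/43, g(41/9) = 27/34, g(89/18) = 108/143, g(16/3) = 0.72, g(103/18) = 108/157, g(55/9) = 27/41, g(6.5) = 12/19.
Sum = Δx · [g(61/18) + g(34/9) + g(25/6) + ...].
Sum ≈ 2.687.

2.687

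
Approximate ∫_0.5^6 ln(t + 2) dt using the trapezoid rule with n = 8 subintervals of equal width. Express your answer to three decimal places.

Δt = (6 − 0.5)/8 = 0.6875.
f(0.5) ≈ 0.916, f(1.1875) ≈ 1.159, f(1.875) ≈ 1.355, f(2.5625) ≈ 1.518, f(3.25) ≈ 1.658, f(3.9375) ≈ 1.781, f(4.625) ≈ 1.891, f(5.3125) ≈ 1.990, f(6) ≈ 2.079.
T_8 = (Δt/2)·[f(t_0) + 2f(t_1) + ... + 2f(t_{7}) + f(t_8)].
Sum ≈ 8.834.

8.834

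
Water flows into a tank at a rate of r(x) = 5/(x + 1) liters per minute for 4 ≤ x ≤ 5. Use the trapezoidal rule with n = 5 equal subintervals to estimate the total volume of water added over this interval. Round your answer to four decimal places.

Δx = (5 − 4)/5 = 0.2.
r(4) = 1, r(4.2) = 25/26, r(4.4) = 25/27, r(4.6) = 25/28, r(4.8) = 25/29, r(5) = 5/6.
T_5 = (Δx/2)·[r(x_0) + 2r(x_1) + ... + 2r(x_{4}) + r(x_5)].
Sum ≈ 0.9118.

0.9118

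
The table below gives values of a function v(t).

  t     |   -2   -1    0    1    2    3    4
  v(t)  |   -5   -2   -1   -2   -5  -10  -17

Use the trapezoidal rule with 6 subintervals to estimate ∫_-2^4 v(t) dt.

Δt = 1.
T_6 = (1/2)·[(-5) + 2·(-2) + 2·(-1) + 2·(-2) + 2·(-5) + 2·(-10) + (-17)] = -31.

-31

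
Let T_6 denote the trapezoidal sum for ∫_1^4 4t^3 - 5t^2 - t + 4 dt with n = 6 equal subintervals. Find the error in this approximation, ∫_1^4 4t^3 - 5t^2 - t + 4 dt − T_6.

Exact integral: ∫_1^4 f(t) dt = 154.5.
T_6 = 157.625.
Error = 154.5 − 157.625 = -3.125.

-3.125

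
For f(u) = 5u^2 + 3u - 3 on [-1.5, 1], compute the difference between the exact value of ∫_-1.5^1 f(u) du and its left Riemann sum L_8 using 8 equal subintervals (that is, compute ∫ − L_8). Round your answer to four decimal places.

-0.0081

Exact integral: ∫_-1.5^1 f(u) du ≈ -2.083333.
L_8 ≈ -2.075195.
Error ≈ -2.083333 − (-2.075195) ≈ -0.0081.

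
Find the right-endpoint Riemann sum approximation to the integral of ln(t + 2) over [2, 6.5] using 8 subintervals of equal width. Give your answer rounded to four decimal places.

8.3539

Δt = (6.5 − 2)/8 = 0.5625.
Right endpoints: 2.5625, 3.125, 3.6875, 4.25, 4.8125, 5.375, 5.9375, 6.5.
f(2.5625) ≈ 1.5179, f(3.125) ≈ 1.6341, f(3.6875) ≈ 1.7383, f(4.25) ≈ 1.8326, f(4.8125) ≈ 1.9188, f(5.375) ≈ 1.9981, f(5.9375) ≈ 2.0716, f(6.5) ≈ 2.1401.
Sum = Δt · [f(2.5625) + f(3.125) + f(3.6875) + ...].
Sum ≈ 8.3539.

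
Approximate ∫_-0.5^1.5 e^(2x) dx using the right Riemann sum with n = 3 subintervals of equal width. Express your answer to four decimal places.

Δx = (1.5 − (-0.5))/3 = 2/3.
Right endpoints: 1/6, 5/6, 1.5.
f(1/6) ≈ 1.3956, f(5/6) ≈ 5.2945, f(1.5) ≈ 20.0855.
Sum = Δx · [f(1/6) + f(5/6) + f(1.5)].
Sum ≈ 17.8504.

17.8504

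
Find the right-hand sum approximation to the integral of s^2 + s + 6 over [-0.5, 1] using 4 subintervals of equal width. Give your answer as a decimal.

Δs = (1 − (-0.5))/4 = 0.375.
Right endpoints: -0.125, 0.25, 0.625, 1.
f(-0.125) = 5.890625, f(0.25) = 6.3125, f(0.625) = 7.015625, f(1) = 8.
Sum = Δs · [f(-0.125) + f(0.25) + f(0.625) + f(1)].
Sum = 10.20703125.

10.20703125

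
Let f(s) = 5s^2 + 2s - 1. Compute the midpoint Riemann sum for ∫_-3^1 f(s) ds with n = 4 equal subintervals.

33

Δs = (1 − (-3))/4 = 1.
Midpoints: -2.5, -1.5, -0.5, 0.5.
f(-2.5) = 25.25, f(-1.5) = 7.25, f(-0.5) = -0.75, f(0.5) = 1.25.
Sum = Δs · [f(-2.5) + f(-1.5) + f(-0.5) + f(0.5)].
Sum = 33.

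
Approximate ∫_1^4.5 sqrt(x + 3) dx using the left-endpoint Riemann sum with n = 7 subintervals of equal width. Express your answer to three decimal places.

Δx = (4.5 − 1)/7 = 0.5.
Left endpoints: 1, 1.5, 2, 2.5, 3, 3.5, 4.
f(1) ≈ 2.000, f(1.5) ≈ 2.121, f(2) ≈ 2.236, f(2.5) ≈ 2.345, f(3) ≈ 2.449, f(3.5) ≈ 2.550, f(4) ≈ 2.646.
Sum = Δx · [f(1) + f(1.5) + f(2) + ...].
Sum ≈ 8.174.

8.174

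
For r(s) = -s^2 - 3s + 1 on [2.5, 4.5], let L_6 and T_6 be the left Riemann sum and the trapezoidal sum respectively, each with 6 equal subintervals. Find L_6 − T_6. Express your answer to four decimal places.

3.3333

L_6 ≈ -40.870370.
T_6 ≈ -44.203704.
L_6 − T_6 ≈ 3.3333.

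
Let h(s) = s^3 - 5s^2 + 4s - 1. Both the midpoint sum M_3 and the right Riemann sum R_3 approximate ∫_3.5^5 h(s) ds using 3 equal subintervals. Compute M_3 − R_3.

-6.8203125

M_3 = 5.6171875.
R_3 = 12.4375.
M_3 − R_3 = -6.8203125.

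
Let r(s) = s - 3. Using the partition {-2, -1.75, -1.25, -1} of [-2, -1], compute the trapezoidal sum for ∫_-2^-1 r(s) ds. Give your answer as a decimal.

-4.5

Subinterval widths: 0.25, 0.5, 0.25.
r(-2) = -5, r(-1.75) = -4.75, r(-1.25) = -4.25, r(-1) = -4.
On each subinterval the trapezoid contributes (Δs_i/2)·[r(s_{i-1}) + r(s_i)].
Sum = -4.5.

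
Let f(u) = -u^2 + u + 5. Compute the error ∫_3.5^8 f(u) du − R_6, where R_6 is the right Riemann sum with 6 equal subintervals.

18.140625

Exact integral: ∫_3.5^8 f(u) du = -108.
R_6 = -126.140625.
Error = -108 − (-126.140625) = 18.140625.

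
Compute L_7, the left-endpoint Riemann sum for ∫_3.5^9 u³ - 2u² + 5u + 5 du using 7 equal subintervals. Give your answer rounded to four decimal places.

1127.8367

Δu = (9 − 3.5)/7 = 11/14.
Left endpoints: 3.5, 30/7, 71/14, 41/7, 93/14, 52/7, 115/14.
f(3.5) = 40.875, f(30/7) = 23465/343, f(71/14) = 300063/2744, f(41/7) = 57147/343, f(93/14) = 667045/2744, f(52/7) = 117207/343, f(115/14) = 1276995/2744.
Sum = Δu · [f(3.5) + f(30/7) + f(71/14) + ...].
Sum ≈ 1127.8367.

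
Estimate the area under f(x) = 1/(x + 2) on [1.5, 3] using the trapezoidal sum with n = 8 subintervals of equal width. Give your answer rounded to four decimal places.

Δx = (3 − 1.5)/8 = 0.1875.
f(1.5) = 2/7, f(1.6875) = 16/59, f(1.875) = 8/31, f(2.0625) = 16/65, f(2.25) = 4/17, f(2.4375) = 16/71, f(2.625) = 8/37, f(2.8125) = 16/77, f(3) = 0.2.
T_8 = (Δx/2)·[f(x_0) + 2f(x_1) + ... + 2f(x_{7}) + f(x_8)].
Sum ≈ 0.3568.

0.3568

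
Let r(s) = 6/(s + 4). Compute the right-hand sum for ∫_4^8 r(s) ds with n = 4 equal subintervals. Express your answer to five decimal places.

2.31212

Δs = (8 − 4)/4 = 1.
Right endpoints: 5, 6, 7, 8.
r(5) = 2/3, r(6) = 0.6, r(7) = 6/11, r(8) = 0.5.
Sum = Δs · [r(5) + r(6) + r(7) + r(8)].
Sum ≈ 2.31212.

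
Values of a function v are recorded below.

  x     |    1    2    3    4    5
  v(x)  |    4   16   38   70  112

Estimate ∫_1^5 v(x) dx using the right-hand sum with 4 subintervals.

Δx = 1.
Sum = 1·[16 + 38 + 70 + 112] = 236.

236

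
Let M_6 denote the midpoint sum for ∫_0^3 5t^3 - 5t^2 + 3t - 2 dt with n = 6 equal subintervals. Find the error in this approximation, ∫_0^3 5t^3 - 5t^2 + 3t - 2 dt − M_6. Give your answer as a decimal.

1.09375

Exact integral: ∫_0^3 f(t) dt = 63.75.
M_6 = 62.65625.
Error = 63.75 − 62.65625 = 1.09375.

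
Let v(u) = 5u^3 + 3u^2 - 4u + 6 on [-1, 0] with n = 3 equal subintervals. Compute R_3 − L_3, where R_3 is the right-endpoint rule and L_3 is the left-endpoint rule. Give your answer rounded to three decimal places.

R_3 ≈ 7.33333.
L_3 = 8.
R_3 − L_3 ≈ -0.667.

-0.667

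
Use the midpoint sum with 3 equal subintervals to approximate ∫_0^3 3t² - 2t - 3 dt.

Δt = (3 − 0)/3 = 1.
Midpoints: 0.5, 1.5, 2.5.
f(0.5) = -3.25, f(1.5) = 0.75, f(2.5) = 10.75.
Sum = Δt · [f(0.5) + f(1.5) + f(2.5)].
Sum = 8.25.

8.25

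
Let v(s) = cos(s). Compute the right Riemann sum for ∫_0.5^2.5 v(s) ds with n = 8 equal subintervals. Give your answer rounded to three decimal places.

Δs = (2.5 − 0.5)/8 = 0.25.
Right endpoints: 0.75, 1, 1.25, 1.5, 1.75, 2, 2.25, 2.5.
v(0.75) ≈ 0.732, v(1) ≈ 0.540, v(1.25) ≈ 0.315, v(1.5) ≈ 0.071, v(1.75) ≈ -0.178, v(2) ≈ -0.416, v(2.25) ≈ -0.628, v(2.5) ≈ -0.801.
Sum = Δs · [v(0.75) + v(1) + v(1.25) + ...].
Sum ≈ -0.091.

-0.091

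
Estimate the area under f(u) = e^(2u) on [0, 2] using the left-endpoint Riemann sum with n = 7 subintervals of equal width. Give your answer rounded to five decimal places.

19.86748

Δu = (2 − 0)/7 = 2/7.
Left endpoints: 0, 2/7, 4/7, 6/7, 8/7, 10/7, 12/7.
f(0) ≈ 1.00000, f(2/7) ≈ 1.77079, f(4/7) ≈ 3.13571, f(6/7) ≈ 5.55271, f(8/7) ≈ 9.83271, f(10/7) ≈ 17.41171, f(12/7) ≈ 30.83256.
Sum = Δu · [f(0) + f(2/7) + f(4/7) + ...].
Sum ≈ 19.86748.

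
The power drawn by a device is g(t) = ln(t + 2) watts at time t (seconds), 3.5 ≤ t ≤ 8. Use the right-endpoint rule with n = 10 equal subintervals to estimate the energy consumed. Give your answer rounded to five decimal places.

Δt = (8 − 3.5)/10 = 0.45.
Right endpoints: 3.95, 4.4, 4.85, 5.3, 5.75, 6.2, 6.65, 7.1, 7.55, 8.
g(3.95) ≈ 1.78339, g(4.4) ≈ 1.85630, g(4.85) ≈ 1.92425, g(5.3) ≈ 1.98787, g(5.75) ≈ 2.04769, g(6.2) ≈ 2.10413, g(6.65) ≈ 2.15756, g(7.1) ≈ 2.20827, g(7.55) ≈ 2.25654, g(8) ≈ 2.30259.
Sum = Δt · [g(3.95) + g(4.4) + g(4.85) + ...].
Sum ≈ 9.28287.

9.28287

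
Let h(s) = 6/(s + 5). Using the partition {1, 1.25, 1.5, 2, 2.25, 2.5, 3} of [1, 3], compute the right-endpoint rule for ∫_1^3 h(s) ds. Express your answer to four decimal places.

1.6812

Subinterval widths: 0.25, 0.25, 0.5, 0.25, 0.25, 0.5.
Right endpoints: 1.25, 1.5, 2, 2.25, 2.5, 3.
h(1.25) = 0.96, h(1.5) = 12/13, h(2) = 6/7, h(2.25) = 24/29, h(2.5) = 0.8, h(3) = 0.75.
Sum = Σ Δs_i · h(s_i).
Sum ≈ 1.6812.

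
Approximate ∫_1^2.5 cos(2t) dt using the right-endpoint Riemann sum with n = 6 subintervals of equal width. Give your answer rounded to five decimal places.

Δt = (2.5 − 1)/6 = 0.25.
Right endpoints: 1.25, 1.5, 1.75, 2, 2.25, 2.5.
f(1.25) ≈ -0.80114, f(1.5) ≈ -0.98999, f(1.75) ≈ -0.93646, f(2) ≈ -0.65364, f(2.25) ≈ -0.21080, f(2.5) ≈ 0.28366.
Sum = Δt · [f(1.25) + f(1.5) + f(1.75) + ...].
Sum ≈ -0.82709.

-0.82709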